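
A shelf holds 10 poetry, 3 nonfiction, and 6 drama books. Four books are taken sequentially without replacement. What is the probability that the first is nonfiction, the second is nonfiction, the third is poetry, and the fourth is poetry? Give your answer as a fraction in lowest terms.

15/2584

Chain rule:
P = 3/19 × 2/18 × 10/17 × 9/16 = 540/93024 = 15/2584.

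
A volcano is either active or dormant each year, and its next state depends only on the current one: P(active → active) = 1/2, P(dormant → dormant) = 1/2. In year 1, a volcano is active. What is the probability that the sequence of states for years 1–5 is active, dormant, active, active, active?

1/16

Year 1 is given. For each transition, use the conditional probability from the current state:
P(dormant | active) = 1/2; P(active | dormant) = 1/2; P(active | active) = 1/2; P(active | active) = 1/2.
P = 1/2 × 1/2 × 1/2 × 1/2 = 1/16.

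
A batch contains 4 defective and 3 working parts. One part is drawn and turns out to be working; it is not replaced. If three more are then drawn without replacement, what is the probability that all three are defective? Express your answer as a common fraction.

After the first draw, 4 of the remaining 6 parts are defective.
P = 4/6 × 3/5 × 2/4 = 24/120 = 1/5.

1/5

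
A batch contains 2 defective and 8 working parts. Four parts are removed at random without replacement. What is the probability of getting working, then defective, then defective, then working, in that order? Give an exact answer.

1/45

Multiply the probability of each draw given the previous ones:
P = 8/10 × 2/9 × 1/8 × 7/7 = 112/5040 = 1/45.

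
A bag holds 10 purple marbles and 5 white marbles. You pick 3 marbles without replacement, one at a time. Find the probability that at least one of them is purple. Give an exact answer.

89/91

P(no purple) = 5/15 × 4/14 × 3/13 = 60/2730 = 2/91.
P(at least one) = 1 − 2/91 = 89/91.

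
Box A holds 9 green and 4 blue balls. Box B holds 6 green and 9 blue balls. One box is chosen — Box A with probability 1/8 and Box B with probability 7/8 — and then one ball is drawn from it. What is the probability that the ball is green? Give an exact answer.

227/520

From Box A: P(green) = 9/13.
From Box B: P(green) = 6/15.
Total probability = (1/8)(9/13) + (7/8)(6/15) = 227/520.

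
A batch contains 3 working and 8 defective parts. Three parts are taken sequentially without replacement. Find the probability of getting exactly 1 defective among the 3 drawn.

One ordering (defective drawn first) has probability 8/11 × 3/10 × 2/9 = 48/990 = 8/165.
There are C(3,1) = 3 such orderings, each equally likely, so P = 3 × 8/165 = 8/55.

8/55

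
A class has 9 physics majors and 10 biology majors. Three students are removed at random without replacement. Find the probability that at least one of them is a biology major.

P(no biology majors) = 9/19 × 8/18 × 7/17 = 504/5814 = 28/323.
P(at least one) = 1 − 28/323 = 295/323.

295/323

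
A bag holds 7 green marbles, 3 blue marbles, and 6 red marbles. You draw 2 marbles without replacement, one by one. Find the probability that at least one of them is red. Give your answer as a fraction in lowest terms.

P(no red) = 10/16 × 9/15 = 90/240 = 3/8.
P(at least one) = 1 − 3/8 = 5/8.

5/8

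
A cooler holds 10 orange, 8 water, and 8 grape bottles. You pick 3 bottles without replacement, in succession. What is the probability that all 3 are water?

7/325

P = 8/26 × 7/25 × 6/24 = 336/15600 = 7/325.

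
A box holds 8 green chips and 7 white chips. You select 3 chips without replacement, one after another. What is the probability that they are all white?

P = 7/15 × 6/14 × 5/13 = 210/2730 = 1/13.

1/13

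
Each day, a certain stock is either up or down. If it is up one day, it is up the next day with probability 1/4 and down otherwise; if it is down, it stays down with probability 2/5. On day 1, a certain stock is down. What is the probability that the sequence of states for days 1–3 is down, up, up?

3/20

Day 1 is given. For each transition, use the conditional probability from the current state:
P(up | down) = 3/5; P(up | up) = 1/4.
P = 3/5 × 1/4 = 3/20.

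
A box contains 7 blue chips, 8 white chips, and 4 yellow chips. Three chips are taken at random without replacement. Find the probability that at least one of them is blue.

749/969

P(no blue) = 12/19 × 11/18 × 10/17 = 1320/5814 = 220/969.
P(at least one) = 1 − 220/969 = 749/969.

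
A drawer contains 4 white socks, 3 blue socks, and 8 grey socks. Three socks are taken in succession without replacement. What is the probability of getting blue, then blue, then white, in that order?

4/455

Chain rule:
P = 3/15 × 2/14 × 4/13 = 24/2730 = 4/455.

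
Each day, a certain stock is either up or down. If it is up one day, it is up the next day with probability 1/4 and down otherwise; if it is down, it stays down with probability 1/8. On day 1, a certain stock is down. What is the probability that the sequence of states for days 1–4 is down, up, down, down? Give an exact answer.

Day 1 is given. For each transition, use the conditional probability from the current state:
P(up | down) = 7/8; P(down | up) = 3/4; P(down | down) = 1/8.
P = 7/8 × 3/4 × 1/8 = 21/256.

21/256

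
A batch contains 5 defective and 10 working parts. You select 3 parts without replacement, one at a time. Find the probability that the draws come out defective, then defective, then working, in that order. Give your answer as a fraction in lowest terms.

20/273

Chain rule:
P = 5/15 × 4/14 × 10/13 = 200/2730 = 20/273.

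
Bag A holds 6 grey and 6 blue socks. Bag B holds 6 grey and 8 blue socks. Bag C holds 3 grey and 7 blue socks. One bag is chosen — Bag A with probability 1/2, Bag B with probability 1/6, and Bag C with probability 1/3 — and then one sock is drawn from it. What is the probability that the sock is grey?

From Bag A: P(grey) = 6/12.
From Bag B: P(grey) = 6/14.
From Bag C: P(grey) = 3/10.
Total probability = (1/2)(6/12) + (1/6)(6/14) + (1/3)(3/10) = 59/140.

59/140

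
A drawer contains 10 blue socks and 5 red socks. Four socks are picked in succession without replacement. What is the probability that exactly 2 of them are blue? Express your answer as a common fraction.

30/91

One ordering (blue drawn first) has probability 10/15 × 9/14 × 5/13 × 4/12 = 1800/32760 = 5/91.
There are C(4,2) = 6 such orderings, each equally likely, so P = 6 × 5/91 = 30/91.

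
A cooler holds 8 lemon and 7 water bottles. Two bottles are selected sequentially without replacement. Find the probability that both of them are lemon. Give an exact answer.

4/15

P = 8/15 × 7/14 = 56/210 = 4/15.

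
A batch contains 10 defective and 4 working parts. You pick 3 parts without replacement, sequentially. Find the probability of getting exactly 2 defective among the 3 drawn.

One ordering (defective drawn first) has probability 10/14 × 9/13 × 4/12 = 360/2184 = 15/91.
There are C(3,2) = 3 such orderings, each equally likely, so P = 3 × 15/91 = 45/91.

45/91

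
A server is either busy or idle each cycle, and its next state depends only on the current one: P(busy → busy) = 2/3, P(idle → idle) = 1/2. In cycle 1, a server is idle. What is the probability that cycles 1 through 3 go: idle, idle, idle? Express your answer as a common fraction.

Cycle 1 is given. For each transition, use the conditional probability from the current state:
P(idle | idle) = 1/2; P(idle | idle) = 1/2.
P = 1/2 × 1/2 = 1/4.

1/4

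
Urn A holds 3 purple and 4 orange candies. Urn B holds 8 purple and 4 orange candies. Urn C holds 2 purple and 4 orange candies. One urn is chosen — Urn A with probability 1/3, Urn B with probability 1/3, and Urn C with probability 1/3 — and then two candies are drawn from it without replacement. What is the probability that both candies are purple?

244/1155

From Urn A: P(both purple) = (3/7)(2/6) = 1/7.
From Urn B: P(both purple) = (8/12)(7/11) = 14/33.
From Urn C: P(both purple) = (2/6)(1/5) = 1/15.
Total probability = (1/3)(1/7) + (1/3)(14/33) + (1/3)(1/15) = 244/1155.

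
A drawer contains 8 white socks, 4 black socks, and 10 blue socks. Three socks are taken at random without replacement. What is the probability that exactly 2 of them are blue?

27/77

One ordering (blue drawn first) has probability 10/22 × 9/21 × 12/20 = 1080/9240 = 9/77.
There are C(3,2) = 3 such orderings, each equally likely, so P = 3 × 9/77 = 27/77.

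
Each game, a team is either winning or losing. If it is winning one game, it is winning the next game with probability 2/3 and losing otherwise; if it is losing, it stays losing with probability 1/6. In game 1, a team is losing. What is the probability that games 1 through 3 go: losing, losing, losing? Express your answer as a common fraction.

Game 1 is given. For each transition, use the conditional probability from the current state:
P(losing | losing) = 1/6; P(losing | losing) = 1/6.
P = 1/6 × 1/6 = 1/36.

1/36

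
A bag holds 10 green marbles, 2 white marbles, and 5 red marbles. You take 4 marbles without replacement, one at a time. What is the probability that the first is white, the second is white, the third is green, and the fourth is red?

5/2856

Multiply the probability of each draw given the previous ones:
P = 2/17 × 1/16 × 10/15 × 5/14 = 100/57120 = 5/2856.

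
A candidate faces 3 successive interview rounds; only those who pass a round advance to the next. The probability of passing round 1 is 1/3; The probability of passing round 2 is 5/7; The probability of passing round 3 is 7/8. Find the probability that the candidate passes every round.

5/24

Multiplying along the chain,
P = 1/3 × 5/7 × 7/8 = 35/168 = 5/24.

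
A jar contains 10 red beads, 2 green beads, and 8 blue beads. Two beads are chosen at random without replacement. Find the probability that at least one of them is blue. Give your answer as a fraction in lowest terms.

P(no blue) = 12/20 × 11/19 = 132/380 = 33/95.
P(at least one) = 1 − 33/95 = 62/95.

62/95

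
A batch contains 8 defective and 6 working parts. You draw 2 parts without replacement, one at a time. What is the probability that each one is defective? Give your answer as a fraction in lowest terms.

P(every draw is defective) = 8/14 × 7/13 = 56/182 = 4/13.

4/13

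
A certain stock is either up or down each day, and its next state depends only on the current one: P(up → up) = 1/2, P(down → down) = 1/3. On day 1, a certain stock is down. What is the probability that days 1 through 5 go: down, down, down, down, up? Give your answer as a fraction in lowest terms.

2/81

Day 1 is given. For each transition, use the conditional probability from the current state:
P(down | down) = 1/3; P(down | down) = 1/3; P(down | down) = 1/3; P(up | down) = 2/3.
P = 1/3 × 1/3 × 1/3 × 2/3 = 2/81.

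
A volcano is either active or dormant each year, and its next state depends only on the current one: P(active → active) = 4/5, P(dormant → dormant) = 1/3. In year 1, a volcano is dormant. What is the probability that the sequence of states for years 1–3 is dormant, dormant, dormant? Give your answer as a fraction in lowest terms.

Year 1 is given. For each transition, use the conditional probability from the current state:
P(dormant | dormant) = 1/3; P(dormant | dormant) = 1/3.
P = 1/3 × 1/3 = 1/9.

1/9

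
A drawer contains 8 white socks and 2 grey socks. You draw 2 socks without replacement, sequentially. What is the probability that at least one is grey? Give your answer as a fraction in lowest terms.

P(no grey) = 8/10 × 7/9 = 56/90 = 28/45.
P(at least one) = 1 − 28/45 = 17/45.

17/45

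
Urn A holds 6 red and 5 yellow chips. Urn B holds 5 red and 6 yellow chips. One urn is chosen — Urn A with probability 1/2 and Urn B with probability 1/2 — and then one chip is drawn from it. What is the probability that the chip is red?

1/2

From Urn A: P(red) = 6/11.
From Urn B: P(red) = 5/11.
Total probability = (1/2)(6/11) + (1/2)(5/11) = 1/2.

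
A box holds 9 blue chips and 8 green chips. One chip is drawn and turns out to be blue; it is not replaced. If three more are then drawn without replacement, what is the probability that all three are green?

After the first draw, 8 of the remaining 16 chips are green.
P = 8/16 × 7/15 × 6/14 = 336/3360 = 1/10.

1/10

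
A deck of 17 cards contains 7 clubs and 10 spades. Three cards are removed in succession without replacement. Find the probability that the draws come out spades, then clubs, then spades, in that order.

Each draw changes the counts, so multiply the conditional probabilities along the sequence:
P = 10/17 × 7/16 × 9/15 = 630/4080 = 21/136.

21/136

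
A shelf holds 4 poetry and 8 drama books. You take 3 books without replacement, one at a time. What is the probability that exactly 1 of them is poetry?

One ordering (poetry drawn first) has probability 4/12 × 8/11 × 7/10 = 224/1320 = 28/165.
There are C(3,1) = 3 such orderings, each equally likely, so P = 3 × 28/165 = 28/55.

28/55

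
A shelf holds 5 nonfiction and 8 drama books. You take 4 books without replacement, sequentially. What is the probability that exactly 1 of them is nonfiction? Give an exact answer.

One ordering (nonfiction drawn first) has probability 5/13 × 8/12 × 7/11 × 6/10 = 1680/17160 = 14/143.
There are C(4,1) = 4 such orderings, each equally likely, so P = 4 × 14/143 = 56/143.

56/143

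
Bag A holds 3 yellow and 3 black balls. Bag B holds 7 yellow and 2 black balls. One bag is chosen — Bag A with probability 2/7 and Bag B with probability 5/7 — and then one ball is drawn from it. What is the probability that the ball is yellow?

From Bag A: P(yellow) = 3/6.
From Bag B: P(yellow) = 7/9.
Total probability = (2/7)(3/6) + (5/7)(7/9) = 44/63.

44/63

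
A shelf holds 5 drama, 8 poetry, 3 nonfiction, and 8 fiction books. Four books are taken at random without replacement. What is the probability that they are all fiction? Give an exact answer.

P(all fiction) = 8/24 × 7/23 × 6/22 × 5/21 = 1680/255024 = 5/759.

5/759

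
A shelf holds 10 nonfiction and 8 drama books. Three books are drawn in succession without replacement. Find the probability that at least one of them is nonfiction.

P(no nonfiction) = 8/18 × 7/17 × 6/16 = 336/4896 = 7/102.
P(at least one) = 1 − 7/102 = 95/102.

95/102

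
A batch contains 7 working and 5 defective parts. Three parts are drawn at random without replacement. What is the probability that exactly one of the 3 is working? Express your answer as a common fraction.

One ordering (working drawn first) has probability 7/12 × 5/11 × 4/10 = 140/1320 = 7/66.
There are C(3,1) = 3 such orderings, each equally likely, so P = 3 × 7/66 = 7/22.

7/22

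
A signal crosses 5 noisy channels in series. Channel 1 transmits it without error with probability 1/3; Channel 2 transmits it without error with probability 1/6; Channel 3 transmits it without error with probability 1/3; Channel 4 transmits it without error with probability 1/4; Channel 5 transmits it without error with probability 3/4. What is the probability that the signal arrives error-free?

The events are sequential, so multiply the conditional probabilities:
P = 1/3 × 1/6 × 1/3 × 1/4 × 3/4 = 3/864 = 1/288.

1/288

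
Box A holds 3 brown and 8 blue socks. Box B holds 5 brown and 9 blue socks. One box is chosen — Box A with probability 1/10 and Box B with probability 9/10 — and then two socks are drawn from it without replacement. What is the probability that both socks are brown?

5223/50050

From Box A: P(both brown) = (3/11)(2/10) = 3/55.
From Box B: P(both brown) = (5/14)(4/13) = 10/91.
Total probability = (1/10)(3/55) + (9/10)(10/91) = 5223/50050.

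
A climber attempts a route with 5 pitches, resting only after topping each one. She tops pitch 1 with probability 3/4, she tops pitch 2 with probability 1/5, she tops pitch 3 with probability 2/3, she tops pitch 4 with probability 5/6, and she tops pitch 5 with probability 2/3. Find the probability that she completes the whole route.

1/18

Each stage is reached only if all earlier stages succeed, so
P = 3/4 × 1/5 × 2/3 × 5/6 × 2/3 = 60/1080 = 1/18.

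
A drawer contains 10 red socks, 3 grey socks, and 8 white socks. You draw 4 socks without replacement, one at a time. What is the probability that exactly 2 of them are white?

One ordering (white drawn first) has probability 8/21 × 7/20 × 13/19 × 12/18 = 8736/143640 = 52/855.
There are C(4,2) = 6 such orderings, each equally likely, so P = 6 × 52/855 = 104/285.

104/285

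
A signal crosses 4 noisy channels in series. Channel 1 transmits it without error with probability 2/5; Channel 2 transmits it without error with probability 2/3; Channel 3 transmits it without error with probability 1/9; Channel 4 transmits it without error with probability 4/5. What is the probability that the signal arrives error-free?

16/675

Multiplying along the chain,
P = 2/5 × 2/3 × 1/9 × 4/5 = 16/675.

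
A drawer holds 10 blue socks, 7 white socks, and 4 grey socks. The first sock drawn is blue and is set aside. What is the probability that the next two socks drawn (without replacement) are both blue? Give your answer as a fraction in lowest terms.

With the first sock removed, 9 blue remain out of 20.
P = 9/20 × 8/19 = 72/380 = 18/95.

18/95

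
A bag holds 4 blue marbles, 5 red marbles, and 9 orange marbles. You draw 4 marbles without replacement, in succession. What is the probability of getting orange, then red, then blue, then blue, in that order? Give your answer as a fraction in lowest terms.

1/136

Chain rule:
P = 9/18 × 5/17 × 4/16 × 3/15 = 540/73440 = 1/136.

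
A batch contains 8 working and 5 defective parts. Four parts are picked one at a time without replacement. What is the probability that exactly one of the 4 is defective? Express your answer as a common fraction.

One ordering (defective drawn first) has probability 5/13 × 8/12 × 7/11 × 6/10 = 1680/17160 = 14/143.
There are C(4,1) = 4 such orderings, each equally likely, so P = 4 × 14/143 = 56/143.

56/143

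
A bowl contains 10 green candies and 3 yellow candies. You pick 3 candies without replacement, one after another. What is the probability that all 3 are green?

60/143

P(every draw is green) = 10/13 × 9/12 × 8/11 = 720/1716 = 60/143.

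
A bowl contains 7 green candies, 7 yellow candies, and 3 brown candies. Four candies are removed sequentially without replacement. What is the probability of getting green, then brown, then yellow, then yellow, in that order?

Multiply the probability of each draw given the previous ones:
P = 7/17 × 3/16 × 7/15 × 6/14 = 882/57120 = 21/1360.

21/1360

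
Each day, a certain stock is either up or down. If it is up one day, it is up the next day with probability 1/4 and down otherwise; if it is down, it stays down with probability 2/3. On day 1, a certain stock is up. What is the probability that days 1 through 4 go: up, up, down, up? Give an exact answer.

Day 1 is given. For each transition, use the conditional probability from the current state:
P(up | up) = 1/4; P(down | up) = 3/4; P(up | down) = 1/3.
P = 1/4 × 3/4 × 1/3 = 3/48 = 1/16.

1/16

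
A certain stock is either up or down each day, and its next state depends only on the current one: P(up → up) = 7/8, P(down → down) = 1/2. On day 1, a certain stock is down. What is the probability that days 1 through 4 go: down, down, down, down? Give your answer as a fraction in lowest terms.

1/8

Day 1 is given. For each transition, use the conditional probability from the current state:
P(down | down) = 1/2; P(down | down) = 1/2; P(down | down) = 1/2.
P = 1/2 × 1/2 × 1/2 = 1/8.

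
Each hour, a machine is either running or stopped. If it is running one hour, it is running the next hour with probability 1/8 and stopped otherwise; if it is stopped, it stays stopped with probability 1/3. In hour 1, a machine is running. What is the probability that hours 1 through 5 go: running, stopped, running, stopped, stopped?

Hour 1 is given. For each transition, use the conditional probability from the current state:
P(stopped | running) = 7/8; P(running | stopped) = 2/3; P(stopped | running) = 7/8; P(stopped | stopped) = 1/3.
P = 7/8 × 2/3 × 7/8 × 1/3 = 98/576 = 49/288.

49/288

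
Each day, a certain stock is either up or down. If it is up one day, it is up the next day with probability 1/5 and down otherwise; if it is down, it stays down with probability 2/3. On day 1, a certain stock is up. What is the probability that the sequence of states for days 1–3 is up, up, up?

1/25

Day 1 is given. For each transition, use the conditional probability from the current state:
P(up | up) = 1/5; P(up | up) = 1/5.
P = 1/5 × 1/5 = 1/25.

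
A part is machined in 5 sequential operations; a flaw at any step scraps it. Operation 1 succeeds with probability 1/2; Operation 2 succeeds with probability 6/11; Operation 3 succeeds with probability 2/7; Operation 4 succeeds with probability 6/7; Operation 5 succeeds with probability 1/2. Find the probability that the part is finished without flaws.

Each stage is reached only if all earlier stages succeed, so
P = 1/2 × 6/11 × 2/7 × 6/7 × 1/2 = 72/2156 = 18/539.

18/539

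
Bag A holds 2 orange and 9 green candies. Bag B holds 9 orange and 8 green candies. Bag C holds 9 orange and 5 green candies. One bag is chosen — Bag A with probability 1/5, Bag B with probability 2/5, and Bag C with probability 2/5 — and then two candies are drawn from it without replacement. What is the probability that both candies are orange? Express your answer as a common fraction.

From Bag A: P(both orange) = (2/11)(1/10) = 1/55.
From Bag B: P(both orange) = (9/17)(8/16) = 9/34.
From Bag C: P(both orange) = (9/14)(8/13) = 36/91.
Total probability = (1/5)(1/55) + (2/5)(9/34) + (2/5)(36/91) = 113912/425425.

113912/425425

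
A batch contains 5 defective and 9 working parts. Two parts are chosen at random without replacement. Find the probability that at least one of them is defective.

P(no defective) = 9/14 × 8/13 = 72/182 = 36/91.
P(at least one) = 1 − 36/91 = 55/91.

55/91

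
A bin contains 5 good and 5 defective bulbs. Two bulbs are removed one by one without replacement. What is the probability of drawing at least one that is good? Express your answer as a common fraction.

P(no good) = 5/10 × 4/9 = 20/90 = 2/9.
P(at least one) = 1 − 2/9 = 7/9.

7/9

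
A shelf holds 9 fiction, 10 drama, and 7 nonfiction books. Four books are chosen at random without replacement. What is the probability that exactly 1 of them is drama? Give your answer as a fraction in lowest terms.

One ordering (drama drawn first) has probability 10/26 × 16/25 × 15/24 × 14/23 = 33600/358800 = 28/299.
There are C(4,1) = 4 such orderings, each equally likely, so P = 4 × 28/299 = 112/299.

112/299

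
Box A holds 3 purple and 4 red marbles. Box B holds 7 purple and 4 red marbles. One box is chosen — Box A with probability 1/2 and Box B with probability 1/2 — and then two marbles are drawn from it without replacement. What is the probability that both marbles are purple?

From Box A: P(both purple) = (3/7)(2/6) = 1/7.
From Box B: P(both purple) = (7/11)(6/10) = 21/55.
Total probability = (1/2)(1/7) + (1/2)(21/55) = 101/385.

101/385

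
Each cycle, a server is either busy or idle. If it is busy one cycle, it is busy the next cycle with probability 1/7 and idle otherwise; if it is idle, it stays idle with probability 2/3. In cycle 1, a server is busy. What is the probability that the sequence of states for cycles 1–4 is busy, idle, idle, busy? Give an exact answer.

4/21

Cycle 1 is given. For each transition, use the conditional probability from the current state:
P(idle | busy) = 6/7; P(idle | idle) = 2/3; P(busy | idle) = 1/3.
P = 6/7 × 2/3 × 1/3 = 12/63 = 4/21.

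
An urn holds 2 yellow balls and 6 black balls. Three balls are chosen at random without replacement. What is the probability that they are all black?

5/14

P = 6/8 × 5/7 × 4/6 = 120/336 = 5/14.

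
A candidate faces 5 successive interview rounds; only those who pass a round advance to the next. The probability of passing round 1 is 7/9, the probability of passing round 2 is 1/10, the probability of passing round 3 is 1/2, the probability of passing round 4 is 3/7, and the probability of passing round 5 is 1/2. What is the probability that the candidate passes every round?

1/120

The events are sequential, so multiply the conditional probabilities:
P = 7/9 × 1/10 × 1/2 × 3/7 × 1/2 = 21/2520 = 1/120.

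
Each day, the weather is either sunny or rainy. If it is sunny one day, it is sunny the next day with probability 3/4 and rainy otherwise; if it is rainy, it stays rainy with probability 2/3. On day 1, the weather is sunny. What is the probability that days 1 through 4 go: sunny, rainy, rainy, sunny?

1/18

Day 1 is given. For each transition, use the conditional probability from the current state:
P(rainy | sunny) = 1/4; P(rainy | rainy) = 2/3; P(sunny | rainy) = 1/3.
P = 1/4 × 2/3 × 1/3 = 2/36 = 1/18.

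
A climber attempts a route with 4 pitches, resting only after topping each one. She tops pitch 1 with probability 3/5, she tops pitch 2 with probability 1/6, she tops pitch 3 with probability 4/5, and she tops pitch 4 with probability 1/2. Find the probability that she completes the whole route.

1/25

The events are sequential, so multiply the conditional probabilities:
P = 3/5 × 1/6 × 4/5 × 1/2 = 12/300 = 1/25.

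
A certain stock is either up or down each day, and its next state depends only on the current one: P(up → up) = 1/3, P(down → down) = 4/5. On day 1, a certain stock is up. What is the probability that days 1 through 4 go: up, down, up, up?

Day 1 is given. For each transition, use the conditional probability from the current state:
P(down | up) = 2/3; P(up | down) = 1/5; P(up | up) = 1/3.
P = 2/3 × 1/5 × 1/3 = 2/45.

2/45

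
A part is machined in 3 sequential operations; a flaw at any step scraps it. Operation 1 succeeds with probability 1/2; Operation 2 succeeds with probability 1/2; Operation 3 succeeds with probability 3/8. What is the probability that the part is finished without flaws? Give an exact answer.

3/32

Multiplying along the chain,
P = 1/2 × 1/2 × 3/8 = 3/32.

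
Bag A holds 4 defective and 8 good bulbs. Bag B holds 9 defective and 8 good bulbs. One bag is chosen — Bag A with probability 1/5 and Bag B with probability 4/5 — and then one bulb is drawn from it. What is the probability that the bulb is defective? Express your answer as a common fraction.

From Bag A: P(defective) = 4/12.
From Bag B: P(defective) = 9/17.
Total probability = (1/5)(4/12) + (4/5)(9/17) = 25/51.

25/51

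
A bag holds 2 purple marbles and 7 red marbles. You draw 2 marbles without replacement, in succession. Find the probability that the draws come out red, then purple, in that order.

Each draw changes the counts, so multiply the conditional probabilities along the sequence:
P = 7/9 × 2/8 = 14/72 = 7/36.

7/36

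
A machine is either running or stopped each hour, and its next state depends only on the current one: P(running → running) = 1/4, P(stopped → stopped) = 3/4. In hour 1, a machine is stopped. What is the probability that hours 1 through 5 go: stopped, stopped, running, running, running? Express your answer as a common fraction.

3/256

Hour 1 is given. For each transition, use the conditional probability from the current state:
P(stopped | stopped) = 3/4; P(running | stopped) = 1/4; P(running | running) = 1/4; P(running | running) = 1/4.
P = 3/4 × 1/4 × 1/4 × 1/4 = 3/256.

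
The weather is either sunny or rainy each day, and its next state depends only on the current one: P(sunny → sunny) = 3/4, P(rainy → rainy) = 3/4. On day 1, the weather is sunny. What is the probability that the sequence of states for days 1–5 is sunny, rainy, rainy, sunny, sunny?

Day 1 is given. For each transition, use the conditional probability from the current state:
P(rainy | sunny) = 1/4; P(rainy | rainy) = 3/4; P(sunny | rainy) = 1/4; P(sunny | sunny) = 3/4.
P = 1/4 × 3/4 × 1/4 × 3/4 = 9/256.

9/256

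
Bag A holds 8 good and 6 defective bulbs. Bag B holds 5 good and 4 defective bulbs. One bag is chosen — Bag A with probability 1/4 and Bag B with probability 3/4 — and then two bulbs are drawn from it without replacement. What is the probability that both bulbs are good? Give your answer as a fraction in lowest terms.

From Bag A: P(both good) = (8/14)(7/13) = 4/13.
From Bag B: P(both good) = (5/9)(4/8) = 5/18.
Total probability = (1/4)(4/13) + (3/4)(5/18) = 89/312.

89/312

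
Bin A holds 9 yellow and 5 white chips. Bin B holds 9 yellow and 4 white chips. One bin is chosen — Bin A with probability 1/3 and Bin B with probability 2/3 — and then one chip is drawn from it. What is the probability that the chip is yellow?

123/182

From Bin A: P(yellow) = 9/14.
From Bin B: P(yellow) = 9/13.
Total probability = (1/3)(9/14) + (2/3)(9/13) = 123/182.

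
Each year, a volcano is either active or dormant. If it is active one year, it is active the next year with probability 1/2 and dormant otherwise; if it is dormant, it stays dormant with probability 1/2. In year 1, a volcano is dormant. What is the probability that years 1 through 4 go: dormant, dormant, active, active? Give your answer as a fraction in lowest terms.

Year 1 is given. For each transition, use the conditional probability from the current state:
P(dormant | dormant) = 1/2; P(active | dormant) = 1/2; P(active | active) = 1/2.
P = 1/2 × 1/2 × 1/2 = 1/8.

1/8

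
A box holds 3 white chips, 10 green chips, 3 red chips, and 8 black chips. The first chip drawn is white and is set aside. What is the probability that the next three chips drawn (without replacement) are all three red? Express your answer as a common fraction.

With the first chip removed, 3 red remain out of 23.
P = 3/23 × 2/22 × 1/21 = 6/10626 = 1/1771.

1/1771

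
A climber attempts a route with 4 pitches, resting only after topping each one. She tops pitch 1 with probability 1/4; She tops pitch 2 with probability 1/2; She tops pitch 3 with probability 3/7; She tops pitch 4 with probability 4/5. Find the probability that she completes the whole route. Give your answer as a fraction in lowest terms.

Each stage is reached only if all earlier stages succeed, so
P = 1/4 × 1/2 × 3/7 × 4/5 = 12/280 = 3/70.

3/70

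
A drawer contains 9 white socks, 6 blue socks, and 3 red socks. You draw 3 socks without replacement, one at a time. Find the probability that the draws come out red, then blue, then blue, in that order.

Chain rule:
P = 3/18 × 6/17 × 5/16 = 90/4896 = 5/272.

5/272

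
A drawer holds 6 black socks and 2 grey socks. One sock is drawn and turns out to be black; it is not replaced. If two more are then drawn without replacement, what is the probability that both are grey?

1/21

With the first sock removed, 2 grey remain out of 7.
P = 2/7 × 1/6 = 2/42 = 1/21.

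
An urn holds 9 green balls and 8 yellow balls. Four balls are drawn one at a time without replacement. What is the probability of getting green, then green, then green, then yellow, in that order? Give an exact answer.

6/85

Multiply the probability of each draw given the previous ones:
P = 9/17 × 8/16 × 7/15 × 8/14 = 4032/57120 = 6/85.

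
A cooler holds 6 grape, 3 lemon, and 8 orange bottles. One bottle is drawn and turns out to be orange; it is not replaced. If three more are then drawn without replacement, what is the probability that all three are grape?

With the first bottle removed, 6 grape remain out of 16.
P = 6/16 × 5/15 × 4/14 = 120/3360 = 1/28.

1/28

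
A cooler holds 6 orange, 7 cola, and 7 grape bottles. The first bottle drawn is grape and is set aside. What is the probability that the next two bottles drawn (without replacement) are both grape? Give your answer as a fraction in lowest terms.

5/57

After the first draw, 6 of the remaining 19 bottles are grape.
P = 6/19 × 5/18 = 30/342 = 5/57.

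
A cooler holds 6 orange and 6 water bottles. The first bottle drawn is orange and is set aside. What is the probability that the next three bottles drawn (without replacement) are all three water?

4/33

After the first draw, 6 of the remaining 11 bottles are water.
P = 6/11 × 5/10 × 4/9 = 120/990 = 4/33.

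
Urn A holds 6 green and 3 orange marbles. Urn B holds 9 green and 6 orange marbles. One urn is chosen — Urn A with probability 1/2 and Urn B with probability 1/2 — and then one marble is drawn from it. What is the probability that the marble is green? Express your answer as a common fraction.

From Urn A: P(green) = 6/9.
From Urn B: P(green) = 9/15.
Total probability = (1/2)(6/9) + (1/2)(9/15) = 19/30.

19/30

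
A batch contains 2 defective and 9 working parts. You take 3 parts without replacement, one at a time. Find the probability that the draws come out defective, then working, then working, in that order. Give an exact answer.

8/55

Each draw changes the counts, so multiply the conditional probabilities along the sequence:
P = 2/11 × 9/10 × 8/9 = 144/990 = 8/55.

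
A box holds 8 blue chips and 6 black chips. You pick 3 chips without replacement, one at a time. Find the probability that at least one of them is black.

P(no black) = 8/14 × 7/13 × 6/12 = 336/2184 = 2/13.
P(at least one) = 1 − 2/13 = 11/13.

11/13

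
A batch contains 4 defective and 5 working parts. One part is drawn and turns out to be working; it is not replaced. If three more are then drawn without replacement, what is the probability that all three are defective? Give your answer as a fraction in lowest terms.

With the first part removed, 4 defective remain out of 8.
P = 4/8 × 3/7 × 2/6 = 24/336 = 1/14.

1/14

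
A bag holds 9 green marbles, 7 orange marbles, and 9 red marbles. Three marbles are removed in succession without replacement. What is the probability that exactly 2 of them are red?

144/575

One ordering (red drawn first) has probability 9/25 × 8/24 × 16/23 = 1152/13800 = 48/575.
There are C(3,2) = 3 such orderings, each equally likely, so P = 3 × 48/575 = 144/575.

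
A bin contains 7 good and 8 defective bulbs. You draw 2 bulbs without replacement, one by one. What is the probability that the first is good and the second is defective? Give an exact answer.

Multiply the probability of each draw given the previous ones:
P = 7/15 × 8/14 = 56/210 = 4/15.

4/15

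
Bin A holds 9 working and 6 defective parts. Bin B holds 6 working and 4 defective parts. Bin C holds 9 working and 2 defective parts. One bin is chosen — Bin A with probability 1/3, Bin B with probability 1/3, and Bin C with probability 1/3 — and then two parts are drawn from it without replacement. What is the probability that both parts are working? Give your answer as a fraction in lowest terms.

1537/3465

From Bin A: P(both working) = (9/15)(8/14) = 12/35.
From Bin B: P(both working) = (6/10)(5/9) = 1/3.
From Bin C: P(both working) = (9/11)(8/10) = 36/55.
Total probability = (1/3)(12/35) + (1/3)(1/3) + (1/3)(36/55) = 1537/3465.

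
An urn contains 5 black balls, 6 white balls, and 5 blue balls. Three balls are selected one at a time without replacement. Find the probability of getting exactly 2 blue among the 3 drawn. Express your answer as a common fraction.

One ordering (blue drawn first) has probability 5/16 × 4/15 × 11/14 = 220/3360 = 11/168.
There are C(3,2) = 3 such orderings, each equally likely, so P = 3 × 11/168 = 11/56.

11/56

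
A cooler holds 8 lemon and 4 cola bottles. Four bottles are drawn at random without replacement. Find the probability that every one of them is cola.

P(all cola) = 4/12 × 3/11 × 2/10 × 1/9 = 24/11880 = 1/495.

1/495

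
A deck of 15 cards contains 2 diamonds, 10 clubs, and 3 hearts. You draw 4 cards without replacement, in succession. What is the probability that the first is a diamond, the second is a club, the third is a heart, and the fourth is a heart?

1/273

Chain rule:
P = 2/15 × 10/14 × 3/13 × 2/12 = 120/32760 = 1/273.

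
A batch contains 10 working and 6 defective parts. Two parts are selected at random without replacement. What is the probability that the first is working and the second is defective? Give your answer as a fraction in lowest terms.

1/4

Chain rule:
P = 10/16 × 6/15 = 60/240 = 1/4.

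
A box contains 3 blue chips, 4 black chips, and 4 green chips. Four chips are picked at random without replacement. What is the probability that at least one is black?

59/66

P(no black) = 7/11 × 6/10 × 5/9 × 4/8 = 840/7920 = 7/66.
P(at least one) = 1 − 7/66 = 59/66.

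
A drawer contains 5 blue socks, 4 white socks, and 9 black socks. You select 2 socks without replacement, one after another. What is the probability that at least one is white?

62/153

P(no white) = 14/18 × 13/17 = 182/306 = 91/153.
P(at least one) = 1 − 91/153 = 62/153.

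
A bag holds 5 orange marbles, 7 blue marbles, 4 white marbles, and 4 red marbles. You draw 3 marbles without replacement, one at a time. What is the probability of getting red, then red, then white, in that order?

2/285

Each draw changes the counts, so multiply the conditional probabilities along the sequence:
P = 4/20 × 3/19 × 4/18 = 48/6840 = 2/285.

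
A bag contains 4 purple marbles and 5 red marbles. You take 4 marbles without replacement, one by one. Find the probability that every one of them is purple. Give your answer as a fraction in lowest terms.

1/126

P(every draw is purple) = 4/9 × 3/8 × 2/7 × 1/6 = 24/3024 = 1/126.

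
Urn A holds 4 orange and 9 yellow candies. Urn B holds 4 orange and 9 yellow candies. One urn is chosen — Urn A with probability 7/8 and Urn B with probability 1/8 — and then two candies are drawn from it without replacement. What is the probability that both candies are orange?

From Urn A: P(both orange) = (4/13)(3/12) = 1/13.
From Urn B: P(both orange) = (4/13)(3/12) = 1/13.
Total probability = (7/8)(1/13) + (1/8)(1/13) = 1/13.

1/13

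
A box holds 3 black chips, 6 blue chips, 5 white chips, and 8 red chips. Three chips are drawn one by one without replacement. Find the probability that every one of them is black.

1/1540

P = 3/22 × 2/21 × 1/20 = 6/9240 = 1/1540.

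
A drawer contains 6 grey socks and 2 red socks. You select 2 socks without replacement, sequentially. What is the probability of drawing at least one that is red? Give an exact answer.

P(no red) = 6/8 × 5/7 = 30/56 = 15/28.
P(at least one) = 1 − 15/28 = 13/28.

13/28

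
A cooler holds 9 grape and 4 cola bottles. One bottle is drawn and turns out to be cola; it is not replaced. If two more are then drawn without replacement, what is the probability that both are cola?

With the first bottle removed, 3 cola remain out of 12.
P = 3/12 × 2/11 = 6/132 = 1/22.

1/22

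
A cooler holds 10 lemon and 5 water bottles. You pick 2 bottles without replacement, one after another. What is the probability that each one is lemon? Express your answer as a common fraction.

P = 10/15 × 9/14 = 90/210 = 3/7.

3/7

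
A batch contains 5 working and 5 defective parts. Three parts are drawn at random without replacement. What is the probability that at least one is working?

11/12

P(no working) = 5/10 × 4/9 × 3/8 = 60/720 = 1/12.
P(at least one) = 1 − 1/12 = 11/12.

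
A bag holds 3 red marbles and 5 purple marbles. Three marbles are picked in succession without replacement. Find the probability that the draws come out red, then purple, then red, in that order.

Each draw changes the counts, so multiply the conditional probabilities along the sequence:
P = 3/8 × 5/7 × 2/6 = 30/336 = 5/56.

5/56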